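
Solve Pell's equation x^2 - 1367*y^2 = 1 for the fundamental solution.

First expand sqrt(1367) as a continued fraction. With x_i = (sqrt(1367) + m_i)/d_i and (m_0, d_0) = (0, 1): a_0 = floor(sqrt(1367)) = 36, since 36^2 = 1296 <= 1367 < 1369 = 37^2.
Iterate m_{i+1} = d_i*a_i - m_i, d_{i+1} = (1367 - m_{i+1}^2)/d_i, a_{i+1} = floor((a_0 + m_{i+1})/d_{i+1}):
  m_1 = 1*36 - 0 = 36, d_1 = (1367 - 36^2)/1 = 71/1 = 71, a_1 = floor((36 + 36)/71) = 1.
  m_2 = 71*1 - 36 = 35, d_2 = (1367 - 35^2)/71 = 142/71 = 2, a_2 = floor((36 + 35)/2) = 35.
  m_3 = 2*35 - 35 = 35, d_3 = (1367 - 35^2)/2 = 142/2 = 71, a_3 = floor((36 + 35)/71) = 1.
  m_4 = 71*1 - 35 = 36, d_4 = (1367 - 36^2)/71 = 71/71 = 1, a_4 = floor((36 + 36)/1) = 72.
  m_5 = 1*72 - 36 = 36, d_5 = (1367 - 36^2)/1 = 71/1 = 71: (m_5, d_5) = (m_1, d_1) = (36, 71), so from here the quotients repeat a_1, ..., a_4; the period length is 4.
So sqrt(1367) = [36; (1, 35, 1, 72)] with period length k = 4.
k is even, so the fundamental solution of x^2 - 1367y^2 = 1 is (p_{k-1}, q_{k-1}) = (p_3, q_3); compute convergents through index 3.
Convergents (p_i = a_i*p_{i-1} + p_{i-2}, q_i = a_i*q_{i-1} + q_{i-2} with p_{-2}=0, p_{-1}=1, q_{-2}=1, q_{-1}=0):
  i=0: a_0=36, p_0 = 36*1 + 0 = 36, q_0 = 36*0 + 1 = 1.
  i=1: a_1=1, p_1 = 1*36 + 1 = 37, q_1 = 1*1 + 0 = 1.
  i=2: a_2=35, p_2 = 35*37 + 36 = 1331, q_2 = 35*1 + 1 = 36.
  i=3: a_3=1, p_3 = 1*1331 + 37 = 1368, q_3 = 1*36 + 1 = 37.
Check: 1368^2 - 1367*37^2 = 1871424 - 1871423 = 1, so (x, y) = (1368, 37) solves the equation, and by the theorem it is the least positive solution.

(x, y) = (1368, 37)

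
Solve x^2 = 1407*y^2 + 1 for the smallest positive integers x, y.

First expand sqrt(1407) as a continued fraction. With x_i = (sqrt(1407) + m_i)/d_i and (m_0, d_0) = (0, 1): a_0 = floor(sqrt(1407)) = 37, since 37^2 = 1369 <= 1407 < 1444 = 38^2.
Iterate m_{i+1} = d_i*a_i - m_i, d_{i+1} = (1407 - m_{i+1}^2)/d_i, a_{i+1} = floor((a_0 + m_{i+1})/d_{i+1}):
  m_1 = 1*37 - 0 = 37, d_1 = (1407 - 37^2)/1 = 38/1 = 38, a_1 = floor((37 + 37)/38) = 1.
  m_2 = 38*1 - 37 = 1, d_2 = (1407 - 1^2)/38 = 1406/38 = 37, a_2 = floor((37 + 1)/37) = 1.
  m_3 = 37*1 - 1 = 36, d_3 = (1407 - 36^2)/37 = 111/37 = 3, a_3 = floor((37 + 36)/3) = 24.
  m_4 = 3*24 - 36 = 36, d_4 = (1407 - 36^2)/3 = 111/3 = 37, a_4 = floor((37 + 36)/37) = 1.
  m_5 = 37*1 - 36 = 1, d_5 = (1407 - 1^2)/37 = 1406/37 = 38, a_5 = floor((37 + 1)/38) = 1.
  m_6 = 38*1 - 1 = 37, d_6 = (1407 - 37^2)/38 = 38/38 = 1, a_6 = floor((37 + 37)/1) = 74.
  m_7 = 1*74 - 37 = 37, d_7 = (1407 - 37^2)/1 = 38/1 = 38: (m_7, d_7) = (m_1, d_1) = (37, 38), so from here the quotients repeat a_1, ..., a_6; the period length is 6.
So sqrt(1407) = [37; (1, 1, 24, 1, 1, 74)] with period length k = 6.
k is even, so the fundamental solution of x^2 - 1407y^2 = 1 is (p_{k-1}, q_{k-1}) = (p_5, q_5); compute convergents through index 5.
Convergents (p_i = a_i*p_{i-1} + p_{i-2}, q_i = a_i*q_{i-1} + q_{i-2} with p_{-2}=0, p_{-1}=1, q_{-2}=1, q_{-1}=0):
  i=0: a_0=37, p_0 = 37*1 + 0 = 37, q_0 = 37*0 + 1 = 1.
  i=1: a_1=1, p_1 = 1*37 + 1 = 38, q_1 = 1*1 + 0 = 1.
  i=2: a_2=1, p_2 = 1*38 + 37 = 75, q_2 = 1*1 + 1 = 2.
  i=3: a_3=24, p_3 = 24*75 + 38 = 1838, q_3 = 24*2 + 1 = 49.
  i=4: a_4=1, p_4 = 1*1838 + 75 = 1913, q_4 = 1*49 + 2 = 51.
  i=5: a_5=1, p_5 = 1*1913 + 1838 = 3751, q_5 = 1*51 + 49 = 100.
Check: 3751^2 - 1407*100^2 = 14070001 - 14070000 = 1, so (x, y) = (3751, 100) solves the equation, and by the theorem it is the least positive solution.

(x, y) = (3751, 100)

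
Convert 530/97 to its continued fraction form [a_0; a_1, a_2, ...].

Run the Euclidean algorithm on 530 and 97; the successive quotients are the partial quotients a_0, a_1, ... (each step inverts the fractional part left over by the previous one):
  530 = 5*97 + 45, so a_0 = 5.
  97 = 2*45 + 7, so a_1 = 2.
  45 = 6*7 + 3, so a_2 = 6.
  7 = 2*3 + 1, so a_3 = 2.
  3 = 3*1 + 0, so a_4 = 3.
The remainder reaches 0 after 5 divisions, so the expansion has 5 partial quotients, read off in order.

[5; 2, 6, 2, 3]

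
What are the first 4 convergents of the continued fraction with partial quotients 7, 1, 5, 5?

7/1, 8/1, 47/6, 243/31

Using the convergent recurrence p_i = a_i*p_{i-1} + p_{i-2}, q_i = a_i*q_{i-1} + q_{i-2} with p_{-2}=0, p_{-1}=1, q_{-2}=1, q_{-1}=0:
  i=0: a_0=7, p_0 = 7*1 + 0 = 7, q_0 = 7*0 + 1 = 1.
  i=1: a_1=1, p_1 = 1*7 + 1 = 8, q_1 = 1*1 + 0 = 1.
  i=2: a_2=5, p_2 = 5*8 + 7 = 47, q_2 = 5*1 + 1 = 6.
  i=3: a_3=5, p_3 = 5*47 + 8 = 243, q_3 = 5*6 + 1 = 31.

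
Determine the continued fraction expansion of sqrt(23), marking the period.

Write x_i = (sqrt(23) + m_i)/d_i with (m_0, d_0) = (0, 1). a_0 = floor(sqrt(23)) = 4, since 4^2 = 16 <= 23 < 25 = 5^2.
Iterate m_{i+1} = d_i*a_i - m_i, d_{i+1} = (23 - m_{i+1}^2)/d_i, a_{i+1} = floor((a_0 + m_{i+1})/d_{i+1}):
  m_1 = 1*4 - 0 = 4, d_1 = (23 - 4^2)/1 = 7/1 = 7, a_1 = floor((4 + 4)/7) = 1.
  m_2 = 7*1 - 4 = 3, d_2 = (23 - 3^2)/7 = 14/7 = 2, a_2 = floor((4 + 3)/2) = 3.
  m_3 = 2*3 - 3 = 3, d_3 = (23 - 3^2)/2 = 14/2 = 7, a_3 = floor((4 + 3)/7) = 1.
  m_4 = 7*1 - 3 = 4, d_4 = (23 - 4^2)/7 = 7/7 = 1, a_4 = floor((4 + 4)/1) = 8.
  m_5 = 1*8 - 4 = 4, d_5 = (23 - 4^2)/1 = 7/1 = 7: (m_5, d_5) = (m_1, d_1) = (4, 7), so from here the quotients repeat a_1, ..., a_4; the period length is 4.
Hence the expansion of sqrt(23) is a_0 = 4 followed by the repeating block 1, 3, 1, 8 (period 4).

[4; (1, 3, 1, 8)]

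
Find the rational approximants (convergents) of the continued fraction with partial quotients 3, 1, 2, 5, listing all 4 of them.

3/1, 4/1, 11/3, 59/16

Using the convergent recurrence p_i = a_i*p_{i-1} + p_{i-2}, q_i = a_i*q_{i-1} + q_{i-2} with p_{-2}=0, p_{-1}=1, q_{-2}=1, q_{-1}=0:
  i=0: a_0=3, p_0 = 3*1 + 0 = 3, q_0 = 3*0 + 1 = 1.
  i=1: a_1=1, p_1 = 1*3 + 1 = 4, q_1 = 1*1 + 0 = 1.
  i=2: a_2=2, p_2 = 2*4 + 3 = 11, q_2 = 2*1 + 1 = 3.
  i=3: a_3=5, p_3 = 5*11 + 4 = 59, q_3 = 5*3 + 1 = 16.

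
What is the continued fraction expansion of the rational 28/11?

[2; 1, 1, 5]

Run the Euclidean algorithm on 28 and 11; the successive quotients are the partial quotients a_0, a_1, ... (each step inverts the fractional part left over by the previous one):
  28 = 2*11 + 6, so a_0 = 2.
  11 = 1*6 + 5, so a_1 = 1.
  6 = 1*5 + 1, so a_2 = 1.
  5 = 5*1 + 0, so a_3 = 5.
The remainder reaches 0 after 4 divisions, so the expansion has 4 partial quotients, read off in order.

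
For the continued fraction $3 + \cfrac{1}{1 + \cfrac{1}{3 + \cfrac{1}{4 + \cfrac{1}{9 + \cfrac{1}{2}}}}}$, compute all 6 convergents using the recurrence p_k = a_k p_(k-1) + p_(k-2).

3/1, 4/1, 15/4, 64/17, 591/157, 1246/331

Using the convergent recurrence p_i = a_i*p_{i-1} + p_{i-2}, q_i = a_i*q_{i-1} + q_{i-2} with p_{-2}=0, p_{-1}=1, q_{-2}=1, q_{-1}=0:
  i=0: a_0=3, p_0 = 3*1 + 0 = 3, q_0 = 3*0 + 1 = 1.
  i=1: a_1=1, p_1 = 1*3 + 1 = 4, q_1 = 1*1 + 0 = 1.
  i=2: a_2=3, p_2 = 3*4 + 3 = 15, q_2 = 3*1 + 1 = 4.
  i=3: a_3=4, p_3 = 4*15 + 4 = 64, q_3 = 4*4 + 1 = 17.
  i=4: a_4=9, p_4 = 9*64 + 15 = 591, q_4 = 9*17 + 4 = 157.
  i=5: a_5=2, p_5 = 2*591 + 64 = 1246, q_5 = 2*157 + 17 = 331.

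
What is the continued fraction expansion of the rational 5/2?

[2; 2]

Run the Euclidean algorithm on 5 and 2; the successive quotients are the partial quotients a_0, a_1, ... (each step inverts the fractional part left over by the previous one):
  5 = 2*2 + 1, so a_0 = 2.
  2 = 2*1 + 0, so a_1 = 2.
The remainder reaches 0 after 2 divisions, so the expansion has 2 partial quotients, read off in order.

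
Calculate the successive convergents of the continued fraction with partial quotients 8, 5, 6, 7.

8/1, 41/5, 254/31, 1819/222

Using the convergent recurrence p_i = a_i*p_{i-1} + p_{i-2}, q_i = a_i*q_{i-1} + q_{i-2} with p_{-2}=0, p_{-1}=1, q_{-2}=1, q_{-1}=0:
  i=0: a_0=8, p_0 = 8*1 + 0 = 8, q_0 = 8*0 + 1 = 1.
  i=1: a_1=5, p_1 = 5*8 + 1 = 41, q_1 = 5*1 + 0 = 5.
  i=2: a_2=6, p_2 = 6*41 + 8 = 254, q_2 = 6*5 + 1 = 31.
  i=3: a_3=7, p_3 = 7*254 + 41 = 1819, q_3 = 7*31 + 5 = 222.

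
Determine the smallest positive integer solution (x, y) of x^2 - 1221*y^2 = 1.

(x, y) = (21385, 612)

First expand sqrt(1221) as a continued fraction. With x_i = (sqrt(1221) + m_i)/d_i and (m_0, d_0) = (0, 1): a_0 = floor(sqrt(1221)) = 34, since 34^2 = 1156 <= 1221 < 1225 = 35^2.
Iterate m_{i+1} = d_i*a_i - m_i, d_{i+1} = (1221 - m_{i+1}^2)/d_i, a_{i+1} = floor((a_0 + m_{i+1})/d_{i+1}):
  m_1 = 1*34 - 0 = 34, d_1 = (1221 - 34^2)/1 = 65/1 = 65, a_1 = floor((34 + 34)/65) = 1.
  m_2 = 65*1 - 34 = 31, d_2 = (1221 - 31^2)/65 = 260/65 = 4, a_2 = floor((34 + 31)/4) = 16.
  m_3 = 4*16 - 31 = 33, d_3 = (1221 - 33^2)/4 = 132/4 = 33, a_3 = floor((34 + 33)/33) = 2.
  m_4 = 33*2 - 33 = 33, d_4 = (1221 - 33^2)/33 = 132/33 = 4, a_4 = floor((34 + 33)/4) = 16.
  m_5 = 4*16 - 33 = 31, d_5 = (1221 - 31^2)/4 = 260/4 = 65, a_5 = floor((34 + 31)/65) = 1.
  m_6 = 65*1 - 31 = 34, d_6 = (1221 - 34^2)/65 = 65/65 = 1, a_6 = floor((34 + 34)/1) = 68.
  m_7 = 1*68 - 34 = 34, d_7 = (1221 - 34^2)/1 = 65/1 = 65: (m_7, d_7) = (m_1, d_1) = (34, 65), so from here the quotients repeat a_1, ..., a_6; the period length is 6.
So sqrt(1221) = [34; (1, 16, 2, 16, 1, 68)] with period length k = 6.
k is even, so the fundamental solution of x^2 - 1221y^2 = 1 is (p_{k-1}, q_{k-1}) = (p_5, q_5); compute convergents through index 5.
Convergents (p_i = a_i*p_{i-1} + p_{i-2}, q_i = a_i*q_{i-1} + q_{i-2} with p_{-2}=0, p_{-1}=1, q_{-2}=1, q_{-1}=0):
  i=0: a_0=34, p_0 = 34*1 + 0 = 34, q_0 = 34*0 + 1 = 1.
  i=1: a_1=1, p_1 = 1*34 + 1 = 35, q_1 = 1*1 + 0 = 1.
  i=2: a_2=16, p_2 = 16*35 + 34 = 594, q_2 = 16*1 + 1 = 17.
  i=3: a_3=2, p_3 = 2*594 + 35 = 1223, q_3 = 2*17 + 1 = 35.
  i=4: a_4=16, p_4 = 16*1223 + 594 = 20162, q_4 = 16*35 + 17 = 577.
  i=5: a_5=1, p_5 = 1*20162 + 1223 = 21385, q_5 = 1*577 + 35 = 612.
Check: 21385^2 - 1221*612^2 = 457318225 - 457318224 = 1, so (x, y) = (21385, 612) solves the equation, and by the theorem it is the least positive solution.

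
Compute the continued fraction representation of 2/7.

Run the Euclidean algorithm on 2 and 7; the successive quotients are the partial quotients a_0, a_1, ... (each step inverts the fractional part left over by the previous one):
  2 = 0*7 + 2, so a_0 = 0.
  7 = 3*2 + 1, so a_1 = 3.
  2 = 2*1 + 0, so a_2 = 2.
The remainder reaches 0 after 3 divisions, so the expansion has 3 partial quotients, read off in order.

[0; 3, 2]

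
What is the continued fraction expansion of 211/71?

[2; 1, 34, 2]

Run the Euclidean algorithm on 211 and 71; the successive quotients are the partial quotients a_0, a_1, ... (each step inverts the fractional part left over by the previous one):
  211 = 2*71 + 69, so a_0 = 2.
  71 = 1*69 + 2, so a_1 = 1.
  69 = 34*2 + 1, so a_2 = 34.
  2 = 2*1 + 0, so a_3 = 2.
The remainder reaches 0 after 4 divisions, so the expansion has 4 partial quotients, read off in order.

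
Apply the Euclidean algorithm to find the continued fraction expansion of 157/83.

Run the Euclidean algorithm on 157 and 83; the successive quotients are the partial quotients a_0, a_1, ... (each step inverts the fractional part left over by the previous one):
  157 = 1*83 + 74, so a_0 = 1.
  83 = 1*74 + 9, so a_1 = 1.
  74 = 8*9 + 2, so a_2 = 8.
  9 = 4*2 + 1, so a_3 = 4.
  2 = 2*1 + 0, so a_4 = 2.
The remainder reaches 0 after 5 divisions, so the expansion has 5 partial quotients, read off in order.

[1; 1, 8, 4, 2]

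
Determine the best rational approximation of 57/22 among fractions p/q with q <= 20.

Expand x = 57/22 as a continued fraction with the Euclidean algorithm:
  57 = 2*22 + 13, so a_0 = 2.
  22 = 1*13 + 9, so a_1 = 1.
  13 = 1*9 + 4, so a_2 = 1.
  9 = 2*4 + 1, so a_3 = 2.
  4 = 4*1 + 0, so a_4 = 4.
so x = [2; 1, 1, 2, 4].
Convergents (p_i = a_i*p_{i-1} + p_{i-2}, q_i = a_i*q_{i-1} + q_{i-2} with p_{-2}=0, p_{-1}=1, q_{-2}=1, q_{-1}=0), until the denominator exceeds 20:
  i=0: a_0=2, p_0 = 2*1 + 0 = 2, q_0 = 2*0 + 1 = 1.
  i=1: a_1=1, p_1 = 1*2 + 1 = 3, q_1 = 1*1 + 0 = 1.
  i=2: a_2=1, p_2 = 1*3 + 2 = 5, q_2 = 1*1 + 1 = 2.
  i=3: a_3=2, p_3 = 2*5 + 3 = 13, q_3 = 2*2 + 1 = 5.
  i=4: a_4=4, p_4 = 4*13 + 5 = 57, q_4 = 4*5 + 2 = 22.
q_4 = 22 > 20, so the last convergent with denominator <= 20 is p_3/q_3 = 13/5.
The closest fraction with denominator <= 20 is either p_3/q_3 or the intermediate fraction (k*p_3 + p_2)/(k*q_3 + q_2) with the largest k >= 1 whose denominator stays <= 20; these approach x as k grows, and every other convergent or intermediate fraction in range is farther away.
Largest k: floor((20 - q_2)/q_3) = floor((20 - 2)/5) = 3.
That gives (3*13 + 5)/(3*5 + 2) = 44/17.
Compare the errors: |x - 13/5| = |57*5 - 13*22|/(22*5) = 1/110, and |x - 44/17| = |57*17 - 44*22|/(22*17) = 1/374.
Cross-multiplying, 1*110 = 110 < 374 = 1*374, so 1/374 is smaller: the intermediate fraction 44/17 is closer to x than 13/5.

44/17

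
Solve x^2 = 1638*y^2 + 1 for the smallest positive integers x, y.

First expand sqrt(1638) as a continued fraction. With x_i = (sqrt(1638) + m_i)/d_i and (m_0, d_0) = (0, 1): a_0 = floor(sqrt(1638)) = 40, since 40^2 = 1600 <= 1638 < 1681 = 41^2.
Iterate m_{i+1} = d_i*a_i - m_i, d_{i+1} = (1638 - m_{i+1}^2)/d_i, a_{i+1} = floor((a_0 + m_{i+1})/d_{i+1}):
  m_1 = 1*40 - 0 = 40, d_1 = (1638 - 40^2)/1 = 38/1 = 38, a_1 = floor((40 + 40)/38) = 2.
  m_2 = 38*2 - 40 = 36, d_2 = (1638 - 36^2)/38 = 342/38 = 9, a_2 = floor((40 + 36)/9) = 8.
  m_3 = 9*8 - 36 = 36, d_3 = (1638 - 36^2)/9 = 342/9 = 38, a_3 = floor((40 + 36)/38) = 2.
  m_4 = 38*2 - 36 = 40, d_4 = (1638 - 40^2)/38 = 38/38 = 1, a_4 = floor((40 + 40)/1) = 80.
  m_5 = 1*80 - 40 = 40, d_5 = (1638 - 40^2)/1 = 38/1 = 38: (m_5, d_5) = (m_1, d_1) = (40, 38), so from here the quotients repeat a_1, ..., a_4; the period length is 4.
So sqrt(1638) = [40; (2, 8, 2, 80)] with period length k = 4.
k is even, so the fundamental solution of x^2 - 1638y^2 = 1 is (p_{k-1}, q_{k-1}) = (p_3, q_3); compute convergents through index 3.
Convergents (p_i = a_i*p_{i-1} + p_{i-2}, q_i = a_i*q_{i-1} + q_{i-2} with p_{-2}=0, p_{-1}=1, q_{-2}=1, q_{-1}=0):
  i=0: a_0=40, p_0 = 40*1 + 0 = 40, q_0 = 40*0 + 1 = 1.
  i=1: a_1=2, p_1 = 2*40 + 1 = 81, q_1 = 2*1 + 0 = 2.
  i=2: a_2=8, p_2 = 8*81 + 40 = 688, q_2 = 8*2 + 1 = 17.
  i=3: a_3=2, p_3 = 2*688 + 81 = 1457, q_3 = 2*17 + 2 = 36.
Check: 1457^2 - 1638*36^2 = 2122849 - 2122848 = 1, so (x, y) = (1457, 36) solves the equation, and by the theorem it is the least positive solution.

(x, y) = (1457, 36)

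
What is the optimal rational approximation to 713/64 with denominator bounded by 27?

78/7

Expand x = 713/64 as a continued fraction with the Euclidean algorithm:
  713 = 11*64 + 9, so a_0 = 11.
  64 = 7*9 + 1, so a_1 = 7.
  9 = 9*1 + 0, so a_2 = 9.
so x = [11; 7, 9].
Convergents (p_i = a_i*p_{i-1} + p_{i-2}, q_i = a_i*q_{i-1} + q_{i-2} with p_{-2}=0, p_{-1}=1, q_{-2}=1, q_{-1}=0), until the denominator exceeds 27:
  i=0: a_0=11, p_0 = 11*1 + 0 = 11, q_0 = 11*0 + 1 = 1.
  i=1: a_1=7, p_1 = 7*11 + 1 = 78, q_1 = 7*1 + 0 = 7.
  i=2: a_2=9, p_2 = 9*78 + 11 = 713, q_2 = 9*7 + 1 = 64.
q_2 = 64 > 27, so the last convergent with denominator <= 27 is p_1/q_1 = 78/7.
The closest fraction with denominator <= 27 is either p_1/q_1 or the intermediate fraction (k*p_1 + p_0)/(k*q_1 + q_0) with the largest k >= 1 whose denominator stays <= 27; these approach x as k grows, and every other convergent or intermediate fraction in range is farther away.
Largest k: floor((27 - q_0)/q_1) = floor((27 - 1)/7) = 3.
That gives (3*78 + 11)/(3*7 + 1) = 245/22.
Compare the errors: |x - 78/7| = |713*7 - 78*64|/(64*7) = 1/448, and |x - 245/22| = |713*22 - 245*64|/(64*22) = 6/1408.
Cross-multiplying, 1*1408 = 1408 < 2688 = 6*448, so 1/448 is smaller: the convergent 78/7 is closer to x than 245/22.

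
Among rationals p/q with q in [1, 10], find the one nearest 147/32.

Expand x = 147/32 as a continued fraction with the Euclidean algorithm:
  147 = 4*32 + 19, so a_0 = 4.
  32 = 1*19 + 13, so a_1 = 1.
  19 = 1*13 + 6, so a_2 = 1.
  13 = 2*6 + 1, so a_3 = 2.
  6 = 6*1 + 0, so a_4 = 6.
so x = [4; 1, 1, 2, 6].
Convergents (p_i = a_i*p_{i-1} + p_{i-2}, q_i = a_i*q_{i-1} + q_{i-2} with p_{-2}=0, p_{-1}=1, q_{-2}=1, q_{-1}=0), until the denominator exceeds 10:
  i=0: a_0=4, p_0 = 4*1 + 0 = 4, q_0 = 4*0 + 1 = 1.
  i=1: a_1=1, p_1 = 1*4 + 1 = 5, q_1 = 1*1 + 0 = 1.
  i=2: a_2=1, p_2 = 1*5 + 4 = 9, q_2 = 1*1 + 1 = 2.
  i=3: a_3=2, p_3 = 2*9 + 5 = 23, q_3 = 2*2 + 1 = 5.
  i=4: a_4=6, p_4 = 6*23 + 9 = 147, q_4 = 6*5 + 2 = 32.
q_4 = 32 > 10, so the last convergent with denominator <= 10 is p_3/q_3 = 23/5.
The closest fraction with denominator <= 10 is either p_3/q_3 or the intermediate fraction (k*p_3 + p_2)/(k*q_3 + q_2) with the largest k >= 1 whose denominator stays <= 10; these approach x as k grows, and every other convergent or intermediate fraction in range is farther away.
Largest k: floor((10 - q_2)/q_3) = floor((10 - 2)/5) = 1.
That gives (1*23 + 9)/(1*5 + 2) = 32/7.
Compare the errors: |x - 23/5| = |147*5 - 23*32|/(32*5) = 1/160, and |x - 32/7| = |147*7 - 32*32|/(32*7) = 5/224.
Cross-multiplying, 1*224 = 224 < 800 = 5*160, so 1/160 is smaller: the convergent 23/5 is closer to x than 32/7.

23/5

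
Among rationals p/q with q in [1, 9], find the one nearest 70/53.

Expand x = 70/53 as a continued fraction with the Euclidean algorithm:
  70 = 1*53 + 17, so a_0 = 1.
  53 = 3*17 + 2, so a_1 = 3.
  17 = 8*2 + 1, so a_2 = 8.
  2 = 2*1 + 0, so a_3 = 2.
so x = [1; 3, 8, 2].
Convergents (p_i = a_i*p_{i-1} + p_{i-2}, q_i = a_i*q_{i-1} + q_{i-2} with p_{-2}=0, p_{-1}=1, q_{-2}=1, q_{-1}=0), until the denominator exceeds 9:
  i=0: a_0=1, p_0 = 1*1 + 0 = 1, q_0 = 1*0 + 1 = 1.
  i=1: a_1=3, p_1 = 3*1 + 1 = 4, q_1 = 3*1 + 0 = 3.
  i=2: a_2=8, p_2 = 8*4 + 1 = 33, q_2 = 8*3 + 1 = 25.
q_2 = 25 > 9, so the last convergent with denominator <= 9 is p_1/q_1 = 4/3.
The closest fraction with denominator <= 9 is either p_1/q_1 or the intermediate fraction (k*p_1 + p_0)/(k*q_1 + q_0) with the largest k >= 1 whose denominator stays <= 9; these approach x as k grows, and every other convergent or intermediate fraction in range is farther away.
Largest k: floor((9 - q_0)/q_1) = floor((9 - 1)/3) = 2.
That gives (2*4 + 1)/(2*3 + 1) = 9/7.
Compare the errors: |x - 4/3| = |70*3 - 4*53|/(53*3) = 2/159, and |x - 9/7| = |70*7 - 9*53|/(53*7) = 13/371.
Cross-multiplying, 2*371 = 742 < 2067 = 13*159, so 2/159 is smaller: the convergent 4/3 is closer to x than 9/7.

4/3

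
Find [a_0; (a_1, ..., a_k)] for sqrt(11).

Write x_i = (sqrt(11) + m_i)/d_i with (m_0, d_0) = (0, 1). a_0 = floor(sqrt(11)) = 3, since 3^2 = 9 <= 11 < 16 = 4^2.
Iterate m_{i+1} = d_i*a_i - m_i, d_{i+1} = (11 - m_{i+1}^2)/d_i, a_{i+1} = floor((a_0 + m_{i+1})/d_{i+1}):
  m_1 = 1*3 - 0 = 3, d_1 = (11 - 3^2)/1 = 2/1 = 2, a_1 = floor((3 + 3)/2) = 3.
  m_2 = 2*3 - 3 = 3, d_2 = (11 - 3^2)/2 = 2/2 = 1, a_2 = floor((3 + 3)/1) = 6.
  m_3 = 1*6 - 3 = 3, d_3 = (11 - 3^2)/1 = 2/1 = 2: (m_3, d_3) = (m_1, d_1) = (3, 2), so from here the quotients repeat a_1, a_2; the period length is 2.
Hence the expansion of sqrt(11) is a_0 = 3 followed by the repeating block 3, 6 (period 2).

[3; (3, 6)]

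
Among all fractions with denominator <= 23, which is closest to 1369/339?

93/23

Expand x = 1369/339 as a continued fraction with the Euclidean algorithm:
  1369 = 4*339 + 13, so a_0 = 4.
  339 = 26*13 + 1, so a_1 = 26.
  13 = 13*1 + 0, so a_2 = 13.
so x = [4; 26, 13].
Convergents (p_i = a_i*p_{i-1} + p_{i-2}, q_i = a_i*q_{i-1} + q_{i-2} with p_{-2}=0, p_{-1}=1, q_{-2}=1, q_{-1}=0), until the denominator exceeds 23:
  i=0: a_0=4, p_0 = 4*1 + 0 = 4, q_0 = 4*0 + 1 = 1.
  i=1: a_1=26, p_1 = 26*4 + 1 = 105, q_1 = 26*1 + 0 = 26.
q_1 = 26 > 23, so the last convergent with denominator <= 23 is p_0/q_0 = 4/1.
The closest fraction with denominator <= 23 is either p_0/q_0 or the intermediate fraction (k*p_0 + p_{-1})/(k*q_0 + q_{-1}) with the largest k >= 1 whose denominator stays <= 23; these approach x as k grows, and every other convergent or intermediate fraction in range is farther away.
Largest k: floor((23 - q_{-1})/q_0) = floor((23 - 0)/1) = 23 (using the seeds p_{-1} = 1, q_{-1} = 0).
That gives (23*4 + 1)/(23*1 + 0) = 93/23.
Compare the errors: |x - 4/1| = |1369*1 - 4*339|/(339*1) = 13/339, and |x - 93/23| = |1369*23 - 93*339|/(339*23) = 40/7797.
Cross-multiplying, 40*339 = 13560 < 101361 = 13*7797, so 40/7797 is smaller: the intermediate fraction 93/23 is closer to x than 4/1.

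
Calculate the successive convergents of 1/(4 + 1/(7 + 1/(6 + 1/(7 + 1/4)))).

Using the convergent recurrence p_i = a_i*p_{i-1} + p_{i-2}, q_i = a_i*q_{i-1} + q_{i-2} with p_{-2}=0, p_{-1}=1, q_{-2}=1, q_{-1}=0:
  i=0: a_0=0, p_0 = 0*1 + 0 = 0, q_0 = 0*0 + 1 = 1.
  i=1: a_1=4, p_1 = 4*0 + 1 = 1, q_1 = 4*1 + 0 = 4.
  i=2: a_2=7, p_2 = 7*1 + 0 = 7, q_2 = 7*4 + 1 = 29.
  i=3: a_3=6, p_3 = 6*7 + 1 = 43, q_3 = 6*29 + 4 = 178.
  i=4: a_4=7, p_4 = 7*43 + 7 = 308, q_4 = 7*178 + 29 = 1275.
  i=5: a_5=4, p_5 = 4*308 + 43 = 1275, q_5 = 4*1275 + 178 = 5278.

0/1, 1/4, 7/29, 43/178, 308/1275, 1275/5278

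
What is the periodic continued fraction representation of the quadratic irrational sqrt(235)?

[15; (3, 30)]

Write x_i = (sqrt(235) + m_i)/d_i with (m_0, d_0) = (0, 1). a_0 = floor(sqrt(235)) = 15, since 15^2 = 225 <= 235 < 256 = 16^2.
Iterate m_{i+1} = d_i*a_i - m_i, d_{i+1} = (235 - m_{i+1}^2)/d_i, a_{i+1} = floor((a_0 + m_{i+1})/d_{i+1}):
  m_1 = 1*15 - 0 = 15, d_1 = (235 - 15^2)/1 = 10/1 = 10, a_1 = floor((15 + 15)/10) = 3.
  m_2 = 10*3 - 15 = 15, d_2 = (235 - 15^2)/10 = 10/10 = 1, a_2 = floor((15 + 15)/1) = 30.
  m_3 = 1*30 - 15 = 15, d_3 = (235 - 15^2)/1 = 10/1 = 10: (m_3, d_3) = (m_1, d_1) = (15, 10), so from here the quotients repeat a_1, a_2; the period length is 2.
Hence the expansion of sqrt(235) is a_0 = 15 followed by the repeating block 3, 30 (period 2).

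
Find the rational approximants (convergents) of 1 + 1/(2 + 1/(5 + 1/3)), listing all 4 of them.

1/1, 3/2, 16/11, 51/35

Using the convergent recurrence p_i = a_i*p_{i-1} + p_{i-2}, q_i = a_i*q_{i-1} + q_{i-2} with p_{-2}=0, p_{-1}=1, q_{-2}=1, q_{-1}=0:
  i=0: a_0=1, p_0 = 1*1 + 0 = 1, q_0 = 1*0 + 1 = 1.
  i=1: a_1=2, p_1 = 2*1 + 1 = 3, q_1 = 2*1 + 0 = 2.
  i=2: a_2=5, p_2 = 5*3 + 1 = 16, q_2 = 5*2 + 1 = 11.
  i=3: a_3=3, p_3 = 3*16 + 3 = 51, q_3 = 3*11 + 2 = 35.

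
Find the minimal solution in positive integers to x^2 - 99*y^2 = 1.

First expand sqrt(99) as a continued fraction. With x_i = (sqrt(99) + m_i)/d_i and (m_0, d_0) = (0, 1): a_0 = floor(sqrt(99)) = 9, since 9^2 = 81 <= 99 < 100 = 10^2.
Iterate m_{i+1} = d_i*a_i - m_i, d_{i+1} = (99 - m_{i+1}^2)/d_i, a_{i+1} = floor((a_0 + m_{i+1})/d_{i+1}):
  m_1 = 1*9 - 0 = 9, d_1 = (99 - 9^2)/1 = 18/1 = 18, a_1 = floor((9 + 9)/18) = 1.
  m_2 = 18*1 - 9 = 9, d_2 = (99 - 9^2)/18 = 18/18 = 1, a_2 = floor((9 + 9)/1) = 18.
  m_3 = 1*18 - 9 = 9, d_3 = (99 - 9^2)/1 = 18/1 = 18: (m_3, d_3) = (m_1, d_1) = (9, 18), so from here the quotients repeat a_1, a_2; the period length is 2.
So sqrt(99) = [9; (1, 18)] with period length k = 2.
k is even, so the fundamental solution of x^2 - 99y^2 = 1 is (p_{k-1}, q_{k-1}) = (p_1, q_1); compute convergents through index 1.
Convergents (p_i = a_i*p_{i-1} + p_{i-2}, q_i = a_i*q_{i-1} + q_{i-2} with p_{-2}=0, p_{-1}=1, q_{-2}=1, q_{-1}=0):
  i=0: a_0=9, p_0 = 9*1 + 0 = 9, q_0 = 9*0 + 1 = 1.
  i=1: a_1=1, p_1 = 1*9 + 1 = 10, q_1 = 1*1 + 0 = 1.
Check: 10^2 - 99*1^2 = 100 - 99 = 1, so (x, y) = (10, 1) solves the equation, and by the theorem it is the least positive solution.

(x, y) = (10, 1)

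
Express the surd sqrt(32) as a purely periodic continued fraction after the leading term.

Write x_i = (sqrt(32) + m_i)/d_i with (m_0, d_0) = (0, 1). a_0 = floor(sqrt(32)) = 5, since 5^2 = 25 <= 32 < 36 = 6^2.
Iterate m_{i+1} = d_i*a_i - m_i, d_{i+1} = (32 - m_{i+1}^2)/d_i, a_{i+1} = floor((a_0 + m_{i+1})/d_{i+1}):
  m_1 = 1*5 - 0 = 5, d_1 = (32 - 5^2)/1 = 7/1 = 7, a_1 = floor((5 + 5)/7) = 1.
  m_2 = 7*1 - 5 = 2, d_2 = (32 - 2^2)/7 = 28/7 = 4, a_2 = floor((5 + 2)/4) = 1.
  m_3 = 4*1 - 2 = 2, d_3 = (32 - 2^2)/4 = 28/4 = 7, a_3 = floor((5 + 2)/7) = 1.
  m_4 = 7*1 - 2 = 5, d_4 = (32 - 5^2)/7 = 7/7 = 1, a_4 = floor((5 + 5)/1) = 10.
  m_5 = 1*10 - 5 = 5, d_5 = (32 - 5^2)/1 = 7/1 = 7: (m_5, d_5) = (m_1, d_1) = (5, 7), so from here the quotients repeat a_1, ..., a_4; the period length is 4.
Hence the expansion of sqrt(32) is a_0 = 5 followed by the repeating block 1, 1, 1, 10 (period 4).

[5; (1, 1, 1, 10)]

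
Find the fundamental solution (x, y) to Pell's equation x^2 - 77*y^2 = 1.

First expand sqrt(77) as a continued fraction. With x_i = (sqrt(77) + m_i)/d_i and (m_0, d_0) = (0, 1): a_0 = floor(sqrt(77)) = 8, since 8^2 = 64 <= 77 < 81 = 9^2.
Iterate m_{i+1} = d_i*a_i - m_i, d_{i+1} = (77 - m_{i+1}^2)/d_i, a_{i+1} = floor((a_0 + m_{i+1})/d_{i+1}):
  m_1 = 1*8 - 0 = 8, d_1 = (77 - 8^2)/1 = 13/1 = 13, a_1 = floor((8 + 8)/13) = 1.
  m_2 = 13*1 - 8 = 5, d_2 = (77 - 5^2)/13 = 52/13 = 4, a_2 = floor((8 + 5)/4) = 3.
  m_3 = 4*3 - 5 = 7, d_3 = (77 - 7^2)/4 = 28/4 = 7, a_3 = floor((8 + 7)/7) = 2.
  m_4 = 7*2 - 7 = 7, d_4 = (77 - 7^2)/7 = 28/7 = 4, a_4 = floor((8 + 7)/4) = 3.
  m_5 = 4*3 - 7 = 5, d_5 = (77 - 5^2)/4 = 52/4 = 13, a_5 = floor((8 + 5)/13) = 1.
  m_6 = 13*1 - 5 = 8, d_6 = (77 - 8^2)/13 = 13/13 = 1, a_6 = floor((8 + 8)/1) = 16.
  m_7 = 1*16 - 8 = 8, d_7 = (77 - 8^2)/1 = 13/1 = 13: (m_7, d_7) = (m_1, d_1) = (8, 13), so from here the quotients repeat a_1, ..., a_6; the period length is 6.
So sqrt(77) = [8; (1, 3, 2, 3, 1, 16)] with period length k = 6.
k is even, so the fundamental solution of x^2 - 77y^2 = 1 is (p_{k-1}, q_{k-1}) = (p_5, q_5); compute convergents through index 5.
Convergents (p_i = a_i*p_{i-1} + p_{i-2}, q_i = a_i*q_{i-1} + q_{i-2} with p_{-2}=0, p_{-1}=1, q_{-2}=1, q_{-1}=0):
  i=0: a_0=8, p_0 = 8*1 + 0 = 8, q_0 = 8*0 + 1 = 1.
  i=1: a_1=1, p_1 = 1*8 + 1 = 9, q_1 = 1*1 + 0 = 1.
  i=2: a_2=3, p_2 = 3*9 + 8 = 35, q_2 = 3*1 + 1 = 4.
  i=3: a_3=2, p_3 = 2*35 + 9 = 79, q_3 = 2*4 + 1 = 9.
  i=4: a_4=3, p_4 = 3*79 + 35 = 272, q_4 = 3*9 + 4 = 31.
  i=5: a_5=1, p_5 = 1*272 + 79 = 351, q_5 = 1*31 + 9 = 40.
Check: 351^2 - 77*40^2 = 123201 - 123200 = 1, so (x, y) = (351, 40) solves the equation, and by the theorem it is the least positive solution.

(x, y) = (351, 40)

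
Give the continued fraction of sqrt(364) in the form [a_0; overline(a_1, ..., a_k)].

[19; overline(12, 1, 2, 3, 1, 8, 1, 3, 2, 1, 12, 38)]

Write x_i = (sqrt(364) + m_i)/d_i with (m_0, d_0) = (0, 1). a_0 = floor(sqrt(364)) = 19, since 19^2 = 361 <= 364 < 400 = 20^2.
Iterate m_{i+1} = d_i*a_i - m_i, d_{i+1} = (364 - m_{i+1}^2)/d_i, a_{i+1} = floor((a_0 + m_{i+1})/d_{i+1}):
  m_1 = 1*19 - 0 = 19, d_1 = (364 - 19^2)/1 = 3/1 = 3, a_1 = floor((19 + 19)/3) = 12.
  m_2 = 3*12 - 19 = 17, d_2 = (364 - 17^2)/3 = 75/3 = 25, a_2 = floor((19 + 17)/25) = 1.
  m_3 = 25*1 - 17 = 8, d_3 = (364 - 8^2)/25 = 300/25 = 12, a_3 = floor((19 + 8)/12) = 2.
  m_4 = 12*2 - 8 = 16, d_4 = (364 - 16^2)/12 = 108/12 = 9, a_4 = floor((19 + 16)/9) = 3.
  m_5 = 9*3 - 16 = 11, d_5 = (364 - 11^2)/9 = 243/9 = 27, a_5 = floor((19 + 11)/27) = 1.
  m_6 = 27*1 - 11 = 16, d_6 = (364 - 16^2)/27 = 108/27 = 4, a_6 = floor((19 + 16)/4) = 8.
  m_7 = 4*8 - 16 = 16, d_7 = (364 - 16^2)/4 = 108/4 = 27, a_7 = floor((19 + 16)/27) = 1.
  m_8 = 27*1 - 16 = 11, d_8 = (364 - 11^2)/27 = 243/27 = 9, a_8 = floor((19 + 11)/9) = 3.
  m_9 = 9*3 - 11 = 16, d_9 = (364 - 16^2)/9 = 108/9 = 12, a_9 = floor((19 + 16)/12) = 2.
  m_10 = 12*2 - 16 = 8, d_10 = (364 - 8^2)/12 = 300/12 = 25, a_10 = floor((19 + 8)/25) = 1.
  m_11 = 25*1 - 8 = 17, d_11 = (364 - 17^2)/25 = 75/25 = 3, a_11 = floor((19 + 17)/3) = 12.
  m_12 = 3*12 - 17 = 19, d_12 = (364 - 19^2)/3 = 3/3 = 1, a_12 = floor((19 + 19)/1) = 38.
  m_13 = 1*38 - 19 = 19, d_13 = (364 - 19^2)/1 = 3/1 = 3: (m_13, d_13) = (m_1, d_1) = (19, 3), so from here the quotients repeat a_1, ..., a_12; the period length is 12.
Hence the expansion of sqrt(364) is a_0 = 19 followed by the repeating block 12, 1, 2, 3, 1, 8, 1, 3, 2, 1, 12, 38 (period 12).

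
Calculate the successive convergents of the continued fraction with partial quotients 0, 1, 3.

0/1, 1/1, 3/4

Using the convergent recurrence p_i = a_i*p_{i-1} + p_{i-2}, q_i = a_i*q_{i-1} + q_{i-2} with p_{-2}=0, p_{-1}=1, q_{-2}=1, q_{-1}=0:
  i=0: a_0=0, p_0 = 0*1 + 0 = 0, q_0 = 0*0 + 1 = 1.
  i=1: a_1=1, p_1 = 1*0 + 1 = 1, q_1 = 1*1 + 0 = 1.
  i=2: a_2=3, p_2 = 3*1 + 0 = 3, q_2 = 3*1 + 1 = 4.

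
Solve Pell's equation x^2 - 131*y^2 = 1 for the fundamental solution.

First expand sqrt(131) as a continued fraction. With x_i = (sqrt(131) + m_i)/d_i and (m_0, d_0) = (0, 1): a_0 = floor(sqrt(131)) = 11, since 11^2 = 121 <= 131 < 144 = 12^2.
Iterate m_{i+1} = d_i*a_i - m_i, d_{i+1} = (131 - m_{i+1}^2)/d_i, a_{i+1} = floor((a_0 + m_{i+1})/d_{i+1}):
  m_1 = 1*11 - 0 = 11, d_1 = (131 - 11^2)/1 = 10/1 = 10, a_1 = floor((11 + 11)/10) = 2.
  m_2 = 10*2 - 11 = 9, d_2 = (131 - 9^2)/10 = 50/10 = 5, a_2 = floor((11 + 9)/5) = 4.
  m_3 = 5*4 - 9 = 11, d_3 = (131 - 11^2)/5 = 10/5 = 2, a_3 = floor((11 + 11)/2) = 11.
  m_4 = 2*11 - 11 = 11, d_4 = (131 - 11^2)/2 = 10/2 = 5, a_4 = floor((11 + 11)/5) = 4.
  m_5 = 5*4 - 11 = 9, d_5 = (131 - 9^2)/5 = 50/5 = 10, a_5 = floor((11 + 9)/10) = 2.
  m_6 = 10*2 - 9 = 11, d_6 = (131 - 11^2)/10 = 10/10 = 1, a_6 = floor((11 + 11)/1) = 22.
  m_7 = 1*22 - 11 = 11, d_7 = (131 - 11^2)/1 = 10/1 = 10: (m_7, d_7) = (m_1, d_1) = (11, 10), so from here the quotients repeat a_1, ..., a_6; the period length is 6.
So sqrt(131) = [11; (2, 4, 11, 4, 2, 22)] with period length k = 6.
k is even, so the fundamental solution of x^2 - 131y^2 = 1 is (p_{k-1}, q_{k-1}) = (p_5, q_5); compute convergents through index 5.
Convergents (p_i = a_i*p_{i-1} + p_{i-2}, q_i = a_i*q_{i-1} + q_{i-2} with p_{-2}=0, p_{-1}=1, q_{-2}=1, q_{-1}=0):
  i=0: a_0=11, p_0 = 11*1 + 0 = 11, q_0 = 11*0 + 1 = 1.
  i=1: a_1=2, p_1 = 2*11 + 1 = 23, q_1 = 2*1 + 0 = 2.
  i=2: a_2=4, p_2 = 4*23 + 11 = 103, q_2 = 4*2 + 1 = 9.
  i=3: a_3=11, p_3 = 11*103 + 23 = 1156, q_3 = 11*9 + 2 = 101.
  i=4: a_4=4, p_4 = 4*1156 + 103 = 4727, q_4 = 4*101 + 9 = 413.
  i=5: a_5=2, p_5 = 2*4727 + 1156 = 10610, q_5 = 2*413 + 101 = 927.
Check: 10610^2 - 131*927^2 = 112572100 - 112572099 = 1, so (x, y) = (10610, 927) solves the equation, and by the theorem it is the least positive solution.

(x, y) = (10610, 927)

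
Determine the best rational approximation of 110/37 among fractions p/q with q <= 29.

86/29

Expand x = 110/37 as a continued fraction with the Euclidean algorithm:
  110 = 2*37 + 36, so a_0 = 2.
  37 = 1*36 + 1, so a_1 = 1.
  36 = 36*1 + 0, so a_2 = 36.
so x = [2; 1, 36].
Convergents (p_i = a_i*p_{i-1} + p_{i-2}, q_i = a_i*q_{i-1} + q_{i-2} with p_{-2}=0, p_{-1}=1, q_{-2}=1, q_{-1}=0), until the denominator exceeds 29:
  i=0: a_0=2, p_0 = 2*1 + 0 = 2, q_0 = 2*0 + 1 = 1.
  i=1: a_1=1, p_1 = 1*2 + 1 = 3, q_1 = 1*1 + 0 = 1.
  i=2: a_2=36, p_2 = 36*3 + 2 = 110, q_2 = 36*1 + 1 = 37.
q_2 = 37 > 29, so the last convergent with denominator <= 29 is p_1/q_1 = 3/1.
The closest fraction with denominator <= 29 is either p_1/q_1 or the intermediate fraction (k*p_1 + p_0)/(k*q_1 + q_0) with the largest k >= 1 whose denominator stays <= 29; these approach x as k grows, and every other convergent or intermediate fraction in range is farther away.
Largest k: floor((29 - q_0)/q_1) = floor((29 - 1)/1) = 28.
That gives (28*3 + 2)/(28*1 + 1) = 86/29.
Compare the errors: |x - 3/1| = |110*1 - 3*37|/(37*1) = 1/37, and |x - 86/29| = |110*29 - 86*37|/(37*29) = 8/1073.
Cross-multiplying, 8*37 = 296 < 1073 = 1*1073, so 8/1073 is smaller: the intermediate fraction 86/29 is closer to x than 3/1.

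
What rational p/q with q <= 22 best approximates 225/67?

Expand x = 225/67 as a continued fraction with the Euclidean algorithm:
  225 = 3*67 + 24, so a_0 = 3.
  67 = 2*24 + 19, so a_1 = 2.
  24 = 1*19 + 5, so a_2 = 1.
  19 = 3*5 + 4, so a_3 = 3.
  5 = 1*4 + 1, so a_4 = 1.
  4 = 4*1 + 0, so a_5 = 4.
so x = [3; 2, 1, 3, 1, 4].
Convergents (p_i = a_i*p_{i-1} + p_{i-2}, q_i = a_i*q_{i-1} + q_{i-2} with p_{-2}=0, p_{-1}=1, q_{-2}=1, q_{-1}=0), until the denominator exceeds 22:
  i=0: a_0=3, p_0 = 3*1 + 0 = 3, q_0 = 3*0 + 1 = 1.
  i=1: a_1=2, p_1 = 2*3 + 1 = 7, q_1 = 2*1 + 0 = 2.
  i=2: a_2=1, p_2 = 1*7 + 3 = 10, q_2 = 1*2 + 1 = 3.
  i=3: a_3=3, p_3 = 3*10 + 7 = 37, q_3 = 3*3 + 2 = 11.
  i=4: a_4=1, p_4 = 1*37 + 10 = 47, q_4 = 1*11 + 3 = 14.
  i=5: a_5=4, p_5 = 4*47 + 37 = 225, q_5 = 4*14 + 11 = 67.
q_5 = 67 > 22, so the last convergent with denominator <= 22 is p_4/q_4 = 47/14.
The closest fraction with denominator <= 22 is either p_4/q_4 or the intermediate fraction (k*p_4 + p_3)/(k*q_4 + q_3) with the largest k >= 1 whose denominator stays <= 22; these approach x as k grows, and every other convergent or intermediate fraction in range is farther away.
Largest k: floor((22 - q_3)/q_4) = floor((22 - 11)/14) = 0.
Since k = 0, no intermediate fraction beyond p_4/q_4 has denominator <= 22, so the convergent 47/14 is the closest (its error is |225*14 - 47*67|/(67*14) = 1/938).

47/14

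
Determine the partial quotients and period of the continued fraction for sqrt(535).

Write x_i = (sqrt(535) + m_i)/d_i with (m_0, d_0) = (0, 1). a_0 = floor(sqrt(535)) = 23, since 23^2 = 529 <= 535 < 576 = 24^2.
Iterate m_{i+1} = d_i*a_i - m_i, d_{i+1} = (535 - m_{i+1}^2)/d_i, a_{i+1} = floor((a_0 + m_{i+1})/d_{i+1}):
  m_1 = 1*23 - 0 = 23, d_1 = (535 - 23^2)/1 = 6/1 = 6, a_1 = floor((23 + 23)/6) = 7.
  m_2 = 6*7 - 23 = 19, d_2 = (535 - 19^2)/6 = 174/6 = 29, a_2 = floor((23 + 19)/29) = 1.
  m_3 = 29*1 - 19 = 10, d_3 = (535 - 10^2)/29 = 435/29 = 15, a_3 = floor((23 + 10)/15) = 2.
  m_4 = 15*2 - 10 = 20, d_4 = (535 - 20^2)/15 = 135/15 = 9, a_4 = floor((23 + 20)/9) = 4.
  m_5 = 9*4 - 20 = 16, d_5 = (535 - 16^2)/9 = 279/9 = 31, a_5 = floor((23 + 16)/31) = 1.
  m_6 = 31*1 - 16 = 15, d_6 = (535 - 15^2)/31 = 310/31 = 10, a_6 = floor((23 + 15)/10) = 3.
  m_7 = 10*3 - 15 = 15, d_7 = (535 - 15^2)/10 = 310/10 = 31, a_7 = floor((23 + 15)/31) = 1.
  m_8 = 31*1 - 15 = 16, d_8 = (535 - 16^2)/31 = 279/31 = 9, a_8 = floor((23 + 16)/9) = 4.
  m_9 = 9*4 - 16 = 20, d_9 = (535 - 20^2)/9 = 135/9 = 15, a_9 = floor((23 + 20)/15) = 2.
  m_10 = 15*2 - 20 = 10, d_10 = (535 - 10^2)/15 = 435/15 = 29, a_10 = floor((23 + 10)/29) = 1.
  m_11 = 29*1 - 10 = 19, d_11 = (535 - 19^2)/29 = 174/29 = 6, a_11 = floor((23 + 19)/6) = 7.
  m_12 = 6*7 - 19 = 23, d_12 = (535 - 23^2)/6 = 6/6 = 1, a_12 = floor((23 + 23)/1) = 46.
  m_13 = 1*46 - 23 = 23, d_13 = (535 - 23^2)/1 = 6/1 = 6: (m_13, d_13) = (m_1, d_1) = (23, 6), so from here the quotients repeat a_1, ..., a_12; the period length is 12.
Hence the expansion of sqrt(535) is a_0 = 23 followed by the repeating block 7, 1, 2, 4, 1, 3, 1, 4, 2, 1, 7, 46 (period 12).

[23; (7, 1, 2, 4, 1, 3, 1, 4, 2, 1, 7, 46)]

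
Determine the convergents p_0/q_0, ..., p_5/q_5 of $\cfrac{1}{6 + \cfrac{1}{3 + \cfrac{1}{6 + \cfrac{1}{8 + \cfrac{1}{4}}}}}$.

0/1, 1/6, 3/19, 19/120, 155/979, 639/4036

Using the convergent recurrence p_i = a_i*p_{i-1} + p_{i-2}, q_i = a_i*q_{i-1} + q_{i-2} with p_{-2}=0, p_{-1}=1, q_{-2}=1, q_{-1}=0:
  i=0: a_0=0, p_0 = 0*1 + 0 = 0, q_0 = 0*0 + 1 = 1.
  i=1: a_1=6, p_1 = 6*0 + 1 = 1, q_1 = 6*1 + 0 = 6.
  i=2: a_2=3, p_2 = 3*1 + 0 = 3, q_2 = 3*6 + 1 = 19.
  i=3: a_3=6, p_3 = 6*3 + 1 = 19, q_3 = 6*19 + 6 = 120.
  i=4: a_4=8, p_4 = 8*19 + 3 = 155, q_4 = 8*120 + 19 = 979.
  i=5: a_5=4, p_5 = 4*155 + 19 = 639, q_5 = 4*979 + 120 = 4036.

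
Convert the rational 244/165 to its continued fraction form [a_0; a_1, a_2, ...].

Run the Euclidean algorithm on 244 and 165; the successive quotients are the partial quotients a_0, a_1, ... (each step inverts the fractional part left over by the previous one):
  244 = 1*165 + 79, so a_0 = 1.
  165 = 2*79 + 7, so a_1 = 2.
  79 = 11*7 + 2, so a_2 = 11.
  7 = 3*2 + 1, so a_3 = 3.
  2 = 2*1 + 0, so a_4 = 2.
The remainder reaches 0 after 5 divisions, so the expansion has 5 partial quotients, read off in order.

[1; 2, 11, 3, 2]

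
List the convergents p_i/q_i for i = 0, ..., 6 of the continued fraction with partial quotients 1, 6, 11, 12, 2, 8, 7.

Using the convergent recurrence p_i = a_i*p_{i-1} + p_{i-2}, q_i = a_i*q_{i-1} + q_{i-2} with p_{-2}=0, p_{-1}=1, q_{-2}=1, q_{-1}=0:
  i=0: a_0=1, p_0 = 1*1 + 0 = 1, q_0 = 1*0 + 1 = 1.
  i=1: a_1=6, p_1 = 6*1 + 1 = 7, q_1 = 6*1 + 0 = 6.
  i=2: a_2=11, p_2 = 11*7 + 1 = 78, q_2 = 11*6 + 1 = 67.
  i=3: a_3=12, p_3 = 12*78 + 7 = 943, q_3 = 12*67 + 6 = 810.
  i=4: a_4=2, p_4 = 2*943 + 78 = 1964, q_4 = 2*810 + 67 = 1687.
  i=5: a_5=8, p_5 = 8*1964 + 943 = 16655, q_5 = 8*1687 + 810 = 14306.
  i=6: a_6=7, p_6 = 7*16655 + 1964 = 118549, q_6 = 7*14306 + 1687 = 101829.

1/1, 7/6, 78/67, 943/810, 1964/1687, 16655/14306, 118549/101829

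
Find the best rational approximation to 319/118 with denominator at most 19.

46/17

Expand x = 319/118 as a continued fraction with the Euclidean algorithm:
  319 = 2*118 + 83, so a_0 = 2.
  118 = 1*83 + 35, so a_1 = 1.
  83 = 2*35 + 13, so a_2 = 2.
  35 = 2*13 + 9, so a_3 = 2.
  13 = 1*9 + 4, so a_4 = 1.
  9 = 2*4 + 1, so a_5 = 2.
  4 = 4*1 + 0, so a_6 = 4.
so x = [2; 1, 2, 2, 1, 2, 4].
Convergents (p_i = a_i*p_{i-1} + p_{i-2}, q_i = a_i*q_{i-1} + q_{i-2} with p_{-2}=0, p_{-1}=1, q_{-2}=1, q_{-1}=0), until the denominator exceeds 19:
  i=0: a_0=2, p_0 = 2*1 + 0 = 2, q_0 = 2*0 + 1 = 1.
  i=1: a_1=1, p_1 = 1*2 + 1 = 3, q_1 = 1*1 + 0 = 1.
  i=2: a_2=2, p_2 = 2*3 + 2 = 8, q_2 = 2*1 + 1 = 3.
  i=3: a_3=2, p_3 = 2*8 + 3 = 19, q_3 = 2*3 + 1 = 7.
  i=4: a_4=1, p_4 = 1*19 + 8 = 27, q_4 = 1*7 + 3 = 10.
  i=5: a_5=2, p_5 = 2*27 + 19 = 73, q_5 = 2*10 + 7 = 27.
q_5 = 27 > 19, so the last convergent with denominator <= 19 is p_4/q_4 = 27/10.
The closest fraction with denominator <= 19 is either p_4/q_4 or the intermediate fraction (k*p_4 + p_3)/(k*q_4 + q_3) with the largest k >= 1 whose denominator stays <= 19; these approach x as k grows, and every other convergent or intermediate fraction in range is farther away.
Largest k: floor((19 - q_3)/q_4) = floor((19 - 7)/10) = 1.
That gives (1*27 + 19)/(1*10 + 7) = 46/17.
Compare the errors: |x - 27/10| = |319*10 - 27*118|/(118*10) = 4/1180, and |x - 46/17| = |319*17 - 46*118|/(118*17) = 5/2006.
Cross-multiplying, 5*1180 = 5900 < 8024 = 4*2006, so 5/2006 is smaller: the intermediate fraction 46/17 is closer to x than 27/10.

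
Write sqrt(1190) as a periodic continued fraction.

Write x_i = (sqrt(1190) + m_i)/d_i with (m_0, d_0) = (0, 1). a_0 = floor(sqrt(1190)) = 34, since 34^2 = 1156 <= 1190 < 1225 = 35^2.
Iterate m_{i+1} = d_i*a_i - m_i, d_{i+1} = (1190 - m_{i+1}^2)/d_i, a_{i+1} = floor((a_0 + m_{i+1})/d_{i+1}):
  m_1 = 1*34 - 0 = 34, d_1 = (1190 - 34^2)/1 = 34/1 = 34, a_1 = floor((34 + 34)/34) = 2.
  m_2 = 34*2 - 34 = 34, d_2 = (1190 - 34^2)/34 = 34/34 = 1, a_2 = floor((34 + 34)/1) = 68.
  m_3 = 1*68 - 34 = 34, d_3 = (1190 - 34^2)/1 = 34/1 = 34: (m_3, d_3) = (m_1, d_1) = (34, 34), so from here the quotients repeat a_1, a_2; the period length is 2.
Hence the expansion of sqrt(1190) is a_0 = 34 followed by the repeating block 2, 68 (period 2).

[34; (2, 68)]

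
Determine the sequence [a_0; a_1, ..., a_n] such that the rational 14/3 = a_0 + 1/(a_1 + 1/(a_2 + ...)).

Run the Euclidean algorithm on 14 and 3; the successive quotients are the partial quotients a_0, a_1, ... (each step inverts the fractional part left over by the previous one):
  14 = 4*3 + 2, so a_0 = 4.
  3 = 1*2 + 1, so a_1 = 1.
  2 = 2*1 + 0, so a_2 = 2.
The remainder reaches 0 after 3 divisions, so the expansion has 3 partial quotients, read off in order.

[4; 1, 2]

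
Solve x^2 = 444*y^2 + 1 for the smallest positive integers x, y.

(x, y) = (295, 14)

First expand sqrt(444) as a continued fraction. With x_i = (sqrt(444) + m_i)/d_i and (m_0, d_0) = (0, 1): a_0 = floor(sqrt(444)) = 21, since 21^2 = 441 <= 444 < 484 = 22^2.
Iterate m_{i+1} = d_i*a_i - m_i, d_{i+1} = (444 - m_{i+1}^2)/d_i, a_{i+1} = floor((a_0 + m_{i+1})/d_{i+1}):
  m_1 = 1*21 - 0 = 21, d_1 = (444 - 21^2)/1 = 3/1 = 3, a_1 = floor((21 + 21)/3) = 14.
  m_2 = 3*14 - 21 = 21, d_2 = (444 - 21^2)/3 = 3/3 = 1, a_2 = floor((21 + 21)/1) = 42.
  m_3 = 1*42 - 21 = 21, d_3 = (444 - 21^2)/1 = 3/1 = 3: (m_3, d_3) = (m_1, d_1) = (21, 3), so from here the quotients repeat a_1, a_2; the period length is 2.
So sqrt(444) = [21; (14, 42)] with period length k = 2.
k is even, so the fundamental solution of x^2 - 444y^2 = 1 is (p_{k-1}, q_{k-1}) = (p_1, q_1); compute convergents through index 1.
Convergents (p_i = a_i*p_{i-1} + p_{i-2}, q_i = a_i*q_{i-1} + q_{i-2} with p_{-2}=0, p_{-1}=1, q_{-2}=1, q_{-1}=0):
  i=0: a_0=21, p_0 = 21*1 + 0 = 21, q_0 = 21*0 + 1 = 1.
  i=1: a_1=14, p_1 = 14*21 + 1 = 295, q_1 = 14*1 + 0 = 14.
Check: 295^2 - 444*14^2 = 87025 - 87024 = 1, so (x, y) = (295, 14) solves the equation, and by the theorem it is the least positive solution.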